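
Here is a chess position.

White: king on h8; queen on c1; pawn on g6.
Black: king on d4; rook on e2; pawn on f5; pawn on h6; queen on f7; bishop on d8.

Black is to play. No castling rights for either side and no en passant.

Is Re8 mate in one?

After Re8: white king on h8; in check: yes, from the black rook on e8.
King squares — g7: attacked by Qf7; h7: attacked by Qf7; g8: attacked by Qf7.
White has no legal moves → checkmate.

yes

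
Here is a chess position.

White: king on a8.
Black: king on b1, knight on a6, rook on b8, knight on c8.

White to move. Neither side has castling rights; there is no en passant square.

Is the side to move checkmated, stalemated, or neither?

checkmate

White to move; white king on a8.
In check: yes, from the black rook on b8.
King squares — a7: attacked by Nc8; b7: attacked by Rb8; b8: attacked by Na6.
Legal moves for White: none.
In check with no legal moves → checkmate.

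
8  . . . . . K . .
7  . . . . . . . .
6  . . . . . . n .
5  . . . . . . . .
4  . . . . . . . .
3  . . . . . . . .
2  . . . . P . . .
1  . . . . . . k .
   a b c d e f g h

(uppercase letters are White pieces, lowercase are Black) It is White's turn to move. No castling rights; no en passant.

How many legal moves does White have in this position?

4

White to move; king on f8.
In check: yes, from the black knight on g6.
Legal moves: Kg8, Ke8, Kg7, Kf7.
Count: 4.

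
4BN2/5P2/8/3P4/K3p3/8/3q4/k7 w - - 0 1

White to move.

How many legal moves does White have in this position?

11

White to move; king on a4.
In check: no.
Legal moves: Nh7, Nd7, Ng6, Ne6, Bd7, Bc6, Bb5, Kb5, Kb3, Ka3, d6.
Count: 11.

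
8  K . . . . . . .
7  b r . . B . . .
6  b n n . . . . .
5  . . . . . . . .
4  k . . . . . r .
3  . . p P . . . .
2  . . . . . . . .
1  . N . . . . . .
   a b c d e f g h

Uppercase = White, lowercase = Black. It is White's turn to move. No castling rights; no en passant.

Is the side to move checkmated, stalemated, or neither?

checkmate

White to move; white king on a8.
In check: yes, from the black knight on b6.
King squares — a7: attacked by Nc6; b7: attacked by Ba6; b8: attacked by Nc6.
Legal moves for White: none.
In check with no legal moves → checkmate.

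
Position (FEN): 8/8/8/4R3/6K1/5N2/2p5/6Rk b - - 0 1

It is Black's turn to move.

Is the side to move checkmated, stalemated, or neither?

checkmate

Black to move; black king on h1.
In check: yes, from the white rook on g1.
King squares — g1: attacked by Nf3; g2: attacked by Rg1; h2: attacked by Nf3.
Legal moves for Black: none.
In check with no legal moves → checkmate.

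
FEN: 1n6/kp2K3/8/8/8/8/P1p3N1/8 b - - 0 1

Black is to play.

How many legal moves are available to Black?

Black to move; king on a7.
In check: no.
Legal moves: Nd7, Nc6+, Na6, Ka8, Kb6, Ka6, b6, c1=Q, c1=R, c1=B, c1=N, b5.
Count: 12.

12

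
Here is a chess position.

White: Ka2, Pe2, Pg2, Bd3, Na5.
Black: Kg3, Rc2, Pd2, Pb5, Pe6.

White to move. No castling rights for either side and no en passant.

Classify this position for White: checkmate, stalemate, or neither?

White to move; white king on a2.
In check: yes, from the black rook on c2.
King squares — a1: available; b1: available; b2: attacked by Rc2; a3: available; b3: available.
Legal moves for White: Kb3, Ka3, Kb1, Ka1, Bxc2.
White is in check but has 5 legal moves → neither.

neither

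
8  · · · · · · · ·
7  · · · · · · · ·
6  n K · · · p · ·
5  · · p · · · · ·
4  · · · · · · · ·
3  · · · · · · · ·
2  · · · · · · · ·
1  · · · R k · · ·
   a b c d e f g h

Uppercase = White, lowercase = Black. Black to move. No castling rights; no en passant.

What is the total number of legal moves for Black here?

3

Black to move; king on e1.
In check: yes, from the white rook on d1.
Legal moves: Kf2, Ke2, Kxd1.
Count: 3.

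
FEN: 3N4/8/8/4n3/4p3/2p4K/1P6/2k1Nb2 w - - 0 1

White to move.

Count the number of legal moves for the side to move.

4

White to move; king on h3.
In check: yes, from the black bishop on f1.
Legal moves: Kh4, Kg3, Kh2, Ng2.
Count: 4.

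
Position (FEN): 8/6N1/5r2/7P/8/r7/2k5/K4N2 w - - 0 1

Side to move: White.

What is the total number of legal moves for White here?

White to move; king on a1.
In check: yes, from the black rook on a3.
Legal moves: none.
Count: 0.

0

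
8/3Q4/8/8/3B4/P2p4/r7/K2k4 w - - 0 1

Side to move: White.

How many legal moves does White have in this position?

White to move; king on a1.
In check: yes, from the black rook on a2.
Legal moves: Kxa2, Kb1.
Count: 2.

2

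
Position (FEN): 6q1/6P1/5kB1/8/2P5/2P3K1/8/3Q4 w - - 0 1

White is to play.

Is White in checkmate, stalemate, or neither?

neither

White to move; white king on g3.
In check: no.
Legal moves for White include: Be8, Bh7, Bf7, Bh5, Bf5, Be4, Bd3, Bc2, Bb1, Kh4, Kg4, Kf4, Kh3, Kf3, Kh2, Kg2, Kf2, Qd8+, ... (list truncated; more exist).
White has legal moves and is not in check → neither.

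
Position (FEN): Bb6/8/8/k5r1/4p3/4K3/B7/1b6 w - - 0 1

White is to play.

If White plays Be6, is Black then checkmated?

After Be6: black king on a5; in check: no.
Black is not in check, so this cannot be checkmate.

no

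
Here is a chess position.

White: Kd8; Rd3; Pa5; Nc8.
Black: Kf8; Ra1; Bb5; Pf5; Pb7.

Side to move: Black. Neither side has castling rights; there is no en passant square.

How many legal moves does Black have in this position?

23

Black to move; king on f8.
In check: no.
Legal moves: Kg8, Kg7, Kf7, Be8, Bd7, Bc6, Ba6, Bc4, Ba4, Bxd3, Rxa5, Ra4, Ra3, Ra2, Rh1, Rg1, Rf1, Re1, Rd1, Rc1, Rb1, b6, f4.
Count: 23.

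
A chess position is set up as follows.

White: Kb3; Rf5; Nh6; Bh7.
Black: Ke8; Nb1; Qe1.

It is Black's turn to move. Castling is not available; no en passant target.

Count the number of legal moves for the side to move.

Black to move; king on e8.
In check: no.
Legal moves: Kd8, Ke7, Kd7, Qe7, Qe6+, Qe5, Qa5, Qh4, Qe4, Qb4+, Qg3+, Qe3+, Qc3+, Qf2, Qe2, Qd2, Qh1, Qg1, Qf1, Qd1+, Qc1, Nc3, Na3, Nd2+.
Count: 24.

24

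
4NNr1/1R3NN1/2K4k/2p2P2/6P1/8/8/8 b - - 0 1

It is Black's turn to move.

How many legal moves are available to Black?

Black to move; king on h6.
In check: yes, from the white knight on f7.
Legal moves: none.
Count: 0.

0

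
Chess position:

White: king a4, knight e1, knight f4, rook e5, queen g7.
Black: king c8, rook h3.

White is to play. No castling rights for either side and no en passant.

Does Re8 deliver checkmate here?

yes

After Re8: black king on c8; in check: yes, from the white rook on e8.
King squares — b7: attacked by Qg7; c7: attacked by Qg7; d7: attacked by Qg7; b8: attacked by Re8; d8: attacked by Re8.
Black has no legal moves → checkmate.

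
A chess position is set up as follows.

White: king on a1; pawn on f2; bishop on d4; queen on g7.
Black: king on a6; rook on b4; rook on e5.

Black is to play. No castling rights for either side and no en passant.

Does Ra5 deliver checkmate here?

yes

After Ra5: white king on a1; in check: yes, from the black rook on a5.
King squares — b1: attacked by Rb4; a2: attacked by Ra5; b2: attacked by Rb4.
White has no legal moves → checkmate.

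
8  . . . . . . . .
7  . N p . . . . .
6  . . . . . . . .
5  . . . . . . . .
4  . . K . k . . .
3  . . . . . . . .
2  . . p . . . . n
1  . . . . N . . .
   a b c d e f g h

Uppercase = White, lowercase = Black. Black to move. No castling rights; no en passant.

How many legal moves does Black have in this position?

13

Black to move; king on e4.
In check: no.
Legal moves: Kf5, Ke5, Kf4, Ke3, Ng4, Nf3, Nf1, c6, c1=Q+, c1=R+, c1=B, c1=N, c5.
Count: 13.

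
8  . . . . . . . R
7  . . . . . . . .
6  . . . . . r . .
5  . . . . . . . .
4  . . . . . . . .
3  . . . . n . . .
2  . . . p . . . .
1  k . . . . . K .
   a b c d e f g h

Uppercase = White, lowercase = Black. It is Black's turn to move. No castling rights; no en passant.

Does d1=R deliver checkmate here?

no

After d1=R: white king on g1; in check: yes, from the black rook on d1.
White has 1 legal reply: Kh2.
In check but a legal move exists → not checkmate.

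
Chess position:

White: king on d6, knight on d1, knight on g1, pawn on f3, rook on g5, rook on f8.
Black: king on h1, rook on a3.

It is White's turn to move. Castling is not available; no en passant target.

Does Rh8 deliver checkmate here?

yes

After Rh8: black king on h1; in check: yes, from the white rook on h8.
King squares — g1: attacked by Rg5; g2: attacked by Rg5; h2: attacked by Rh8.
Black has no legal moves → checkmate.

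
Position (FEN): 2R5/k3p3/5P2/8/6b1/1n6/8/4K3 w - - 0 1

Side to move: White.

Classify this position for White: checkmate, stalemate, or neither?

White to move; white king on e1.
In check: no.
Legal moves for White: Rh8, Rg8, Rf8, Re8, Rd8, Rb8, Ra8+, Rc7+, Rc6, Rc5, Rc4, Rc3, Rc2, Rc1, Kf2, Kf1, fxe7, f7.
White has 18 legal moves and is not in check → neither.

neither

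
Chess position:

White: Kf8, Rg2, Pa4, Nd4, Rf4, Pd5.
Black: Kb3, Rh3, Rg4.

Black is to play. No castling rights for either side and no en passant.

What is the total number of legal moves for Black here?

Black to move; king on b3.
In check: yes, from the white knight on d4.
Legal moves: Kc4, Kb4, Kxa4, Kc3, Ka3.
Count: 5.

5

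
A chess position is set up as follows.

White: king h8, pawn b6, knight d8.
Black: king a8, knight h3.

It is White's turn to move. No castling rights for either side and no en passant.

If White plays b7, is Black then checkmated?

After b7: black king on a8; in check: yes, from the white pawn on b7.
Black has 2 legal replies: Kb8, Ka7.
In check but a legal move exists → not checkmate.

no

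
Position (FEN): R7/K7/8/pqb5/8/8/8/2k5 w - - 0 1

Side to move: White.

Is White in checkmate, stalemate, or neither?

White to move; white king on a7.
In check: yes, from the black bishop on c5.
King squares — a6: attacked by Qb5; b6: attacked by Qb5; b7: attacked by Qb5; a8: own rook; b8: attacked by Qb5.
Legal moves for White: none.
In check with no legal moves → checkmate.

checkmate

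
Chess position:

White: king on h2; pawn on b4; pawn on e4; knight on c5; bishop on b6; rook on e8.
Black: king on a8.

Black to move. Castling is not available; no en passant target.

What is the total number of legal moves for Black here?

Black to move; king on a8.
In check: yes, from the white rook on e8.
Legal moves: none.
Count: 0.

0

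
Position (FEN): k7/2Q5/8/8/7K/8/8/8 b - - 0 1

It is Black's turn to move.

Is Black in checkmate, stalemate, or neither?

stalemate

Black to move; black king on a8.
In check: no.
King squares — a7: attacked by Qc7; b7: attacked by Qc7; b8: attacked by Qc7.
Legal moves for Black: none.
Not in check and no legal moves → stalemate.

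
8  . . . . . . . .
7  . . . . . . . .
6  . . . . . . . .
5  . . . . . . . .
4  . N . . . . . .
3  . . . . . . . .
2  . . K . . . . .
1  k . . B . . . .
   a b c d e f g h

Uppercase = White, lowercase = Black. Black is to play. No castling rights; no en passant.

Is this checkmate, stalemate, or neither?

stalemate

Black to move; black king on a1.
In check: no.
King squares — b1: attacked by Kc2; a2: attacked by Nb4; b2: attacked by Kc2.
Legal moves for Black: none.
Not in check and no legal moves → stalemate.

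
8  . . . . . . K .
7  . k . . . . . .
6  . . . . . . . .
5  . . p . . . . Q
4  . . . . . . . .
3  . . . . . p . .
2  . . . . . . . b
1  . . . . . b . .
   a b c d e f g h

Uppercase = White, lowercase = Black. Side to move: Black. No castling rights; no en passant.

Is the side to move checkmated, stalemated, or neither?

Black to move; black king on b7.
In check: no.
Legal moves for Black include: Kc8, Kb8, Ka8, Kc7, Ka7, Kc6, Kb6, Ka6, Bb8, Bc7, Bd6, Be5, Bf4, Bg3, Bg1, Ba6, Bb5, Bc4+, ... (list truncated; more exist).
Black has legal moves and is not in check → neither.

neither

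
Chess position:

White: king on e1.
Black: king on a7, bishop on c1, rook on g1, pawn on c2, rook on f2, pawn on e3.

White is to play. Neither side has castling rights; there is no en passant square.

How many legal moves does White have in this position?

0

White to move; king on e1.
In check: yes, from the black rook on g1.
Legal moves: none.
Count: 0.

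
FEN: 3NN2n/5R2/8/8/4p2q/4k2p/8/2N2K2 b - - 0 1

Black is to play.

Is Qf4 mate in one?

After Qf4: white king on f1; in check: yes, from the black queen on f4.
White has 3 legal replies: Kg1, Ke1, Rxf4.
In check but a legal move exists → not checkmate.

no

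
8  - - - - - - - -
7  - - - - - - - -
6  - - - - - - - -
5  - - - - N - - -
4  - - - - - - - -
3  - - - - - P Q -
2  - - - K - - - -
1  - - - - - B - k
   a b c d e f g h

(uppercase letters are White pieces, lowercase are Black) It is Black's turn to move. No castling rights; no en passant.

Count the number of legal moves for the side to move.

0

Black to move; king on h1.
In check: no.
Legal moves: none.
Count: 0.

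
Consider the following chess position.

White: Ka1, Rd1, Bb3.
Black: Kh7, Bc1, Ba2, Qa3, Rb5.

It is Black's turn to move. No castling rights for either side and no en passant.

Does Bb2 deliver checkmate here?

After Bb2: white king on a1; in check: yes, from the black bishop on b2.
King squares — b1: attacked by Ba2; a2: attacked by Qa3; b2: attacked by Qa3.
White has no legal moves → checkmate.

yes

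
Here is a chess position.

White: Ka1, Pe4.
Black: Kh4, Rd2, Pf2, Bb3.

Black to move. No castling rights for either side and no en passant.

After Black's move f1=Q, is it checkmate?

After f1=Q: white king on a1; in check: yes, from the black queen on f1.
King squares — b1: attacked by Qf1; a2: attacked by Rd2; b2: attacked by Rd2.
White has no legal moves → checkmate.

yes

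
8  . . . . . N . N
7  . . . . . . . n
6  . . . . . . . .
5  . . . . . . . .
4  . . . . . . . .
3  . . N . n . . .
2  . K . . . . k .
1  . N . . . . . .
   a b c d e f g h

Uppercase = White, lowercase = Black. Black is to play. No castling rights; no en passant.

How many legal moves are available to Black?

18

Black to move; king on g2.
In check: no.
Legal moves: Nxf8, Nf6, Ng5, Nf5, Nd5, Ng4, Nc4+, Nc2, Nf1, Nd1+, Kh3, Kg3, Kf3, Kh2, Kf2, Kh1, Kg1, Kf1.
Count: 18.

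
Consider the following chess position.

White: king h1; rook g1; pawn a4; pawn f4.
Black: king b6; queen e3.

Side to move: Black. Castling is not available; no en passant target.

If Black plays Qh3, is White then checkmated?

After Qh3: white king on h1; in check: yes, from the black queen on h3.
King squares — g1: own rook; g2: attacked by Qh3; h2: attacked by Qh3.
White has no legal moves → checkmate.

yes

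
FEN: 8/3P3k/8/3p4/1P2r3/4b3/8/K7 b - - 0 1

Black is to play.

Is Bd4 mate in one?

After Bd4: white king on a1; in check: yes, from the black bishop on d4.
White has 2 legal replies: Ka2, Kb1.
In check but a legal move exists → not checkmate.

no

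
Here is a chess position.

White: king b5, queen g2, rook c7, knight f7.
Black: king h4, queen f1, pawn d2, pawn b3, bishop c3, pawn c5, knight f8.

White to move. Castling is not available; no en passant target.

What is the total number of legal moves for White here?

6

White to move; king on b5.
In check: yes, from the black queen on f1.
Legal moves: Kc6, Kb6, Kxc5, Ka4, Qe2, Qxf1.
Count: 6.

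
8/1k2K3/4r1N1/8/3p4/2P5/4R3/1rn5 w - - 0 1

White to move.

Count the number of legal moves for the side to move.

6

White to move; king on e7.
In check: yes, from the black rook on e6.
Legal moves: Kf8, Kd8, Kf7, Kd7, Kxe6, Rxe6.
Count: 6.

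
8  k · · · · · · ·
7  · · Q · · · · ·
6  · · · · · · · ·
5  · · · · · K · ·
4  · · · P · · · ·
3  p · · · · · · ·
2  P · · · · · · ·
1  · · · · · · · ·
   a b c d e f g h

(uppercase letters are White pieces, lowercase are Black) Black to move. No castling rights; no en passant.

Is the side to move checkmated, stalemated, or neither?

stalemate

Black to move; black king on a8.
In check: no.
King squares — a7: attacked by Qc7; b7: attacked by Qc7; b8: attacked by Qc7.
Legal moves for Black: none.
Not in check and no legal moves → stalemate.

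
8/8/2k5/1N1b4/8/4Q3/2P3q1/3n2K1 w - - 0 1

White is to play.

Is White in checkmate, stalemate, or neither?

White to move; white king on g1.
In check: yes, from the black queen on g2.
King squares — f1: attacked by Qg2; h1: attacked by Qg2; f2: attacked by Nd1; g2: attacked by Bd5; h2: attacked by Qg2.
Legal moves for White: none.
In check with no legal moves → checkmate.

checkmate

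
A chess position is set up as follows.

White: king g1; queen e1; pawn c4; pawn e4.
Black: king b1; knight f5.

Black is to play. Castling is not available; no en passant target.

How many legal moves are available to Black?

3

Black to move; king on b1.
In check: yes, from the white queen on e1.
Legal moves: Kc2, Kb2, Ka2.
Count: 3.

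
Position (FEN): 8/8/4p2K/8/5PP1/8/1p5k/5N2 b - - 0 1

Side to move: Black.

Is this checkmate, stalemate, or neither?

neither

Black to move; black king on h2.
In check: yes, from the white knight on f1.
King squares — g1: available; h1: available; g2: available; g3: attacked by Nf1; h3: available.
Legal moves for Black: Kh3, Kg2, Kh1, Kg1.
Black is in check but has 4 legal moves → neither.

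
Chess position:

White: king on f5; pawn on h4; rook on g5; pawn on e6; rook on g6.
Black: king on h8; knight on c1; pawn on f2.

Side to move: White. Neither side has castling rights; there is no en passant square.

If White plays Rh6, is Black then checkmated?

yes

After Rh6: black king on h8; in check: yes, from the white rook on h6.
King squares — g7: attacked by Rg5; h7: attacked by Rh6; g8: attacked by Rg5.
Black has no legal moves → checkmate.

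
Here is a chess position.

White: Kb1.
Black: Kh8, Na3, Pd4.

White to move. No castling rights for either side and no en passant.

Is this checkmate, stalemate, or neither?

White to move; white king on b1.
In check: yes, from the black knight on a3.
Legal moves for White: Kb2, Ka2, Kc1, Ka1.
White is in check but has 4 legal moves → neither.

neither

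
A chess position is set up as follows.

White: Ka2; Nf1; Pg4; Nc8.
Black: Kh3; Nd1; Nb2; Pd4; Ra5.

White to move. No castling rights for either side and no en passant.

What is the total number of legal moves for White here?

White to move; king on a2.
In check: yes, from the black rook on a5.
Legal moves: Kb3, Kb1.
Count: 2.

2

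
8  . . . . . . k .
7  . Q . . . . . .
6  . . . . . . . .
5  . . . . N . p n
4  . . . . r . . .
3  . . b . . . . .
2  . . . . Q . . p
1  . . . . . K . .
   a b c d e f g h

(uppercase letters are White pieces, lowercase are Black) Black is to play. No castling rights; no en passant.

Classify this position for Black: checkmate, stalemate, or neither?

neither

Black to move; black king on g8.
In check: no.
Legal moves for Black include: Kh8, Kf8, Ng7, Nf6, Nf4, Ng3+, Rxe5, Rh4, Rg4, Rf4+, Rd4, Rc4, Rb4, Ra4, Re3, Rxe2, Bxe5, Ba5, ... (list truncated; more exist).
Black has legal moves and is not in check → neither.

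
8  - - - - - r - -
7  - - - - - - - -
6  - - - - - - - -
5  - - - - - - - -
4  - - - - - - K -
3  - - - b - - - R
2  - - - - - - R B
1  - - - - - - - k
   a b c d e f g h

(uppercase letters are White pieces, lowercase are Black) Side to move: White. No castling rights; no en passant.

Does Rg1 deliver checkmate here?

After Rg1: black king on h1; in check: yes, from the white rook on g1.
King squares — g1: attacked by Bh2; g2: attacked by Rg1; h2: attacked by Rh3.
Black has no legal moves → checkmate.

yes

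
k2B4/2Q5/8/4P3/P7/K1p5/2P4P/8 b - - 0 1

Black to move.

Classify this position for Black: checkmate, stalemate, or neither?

stalemate

Black to move; black king on a8.
In check: no.
King squares — a7: attacked by Qc7; b7: attacked by Qc7; b8: attacked by Qc7.
Legal moves for Black: none.
Not in check and no legal moves → stalemate.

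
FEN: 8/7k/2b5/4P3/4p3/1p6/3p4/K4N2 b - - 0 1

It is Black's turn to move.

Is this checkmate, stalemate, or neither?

neither

Black to move; black king on h7.
In check: no.
Legal moves for Black: Kh8, Kg8, Kg7, Kh6, Kg6, Be8, Ba8, Bd7, Bb7, Bd5, Bb5, Ba4, e3, b2+, d1=Q+, d1=R+, d1=B, d1=N.
Black has 18 legal moves and is not in check → neither.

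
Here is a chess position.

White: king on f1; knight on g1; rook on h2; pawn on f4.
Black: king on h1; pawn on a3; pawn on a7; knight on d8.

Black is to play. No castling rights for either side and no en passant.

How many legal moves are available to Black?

Black to move; king on h1.
In check: yes, from the white rook on h2.
Legal moves: Kxh2.
Count: 1.

1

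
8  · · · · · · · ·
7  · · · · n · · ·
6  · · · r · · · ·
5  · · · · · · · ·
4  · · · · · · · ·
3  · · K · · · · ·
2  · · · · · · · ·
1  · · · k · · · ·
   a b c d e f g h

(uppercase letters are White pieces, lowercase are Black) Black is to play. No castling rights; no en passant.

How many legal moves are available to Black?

Black to move; king on d1.
In check: no.
Legal moves: Ng8, Nc8, Ng6, Nc6, Nf5, Nd5+, Rd8, Rd7, Rh6, Rg6, Rf6, Re6, Rc6+, Rb6, Ra6, Rd5, Rd4, Rd3+, Rd2, Ke2, Ke1, Kc1.
Count: 22.

22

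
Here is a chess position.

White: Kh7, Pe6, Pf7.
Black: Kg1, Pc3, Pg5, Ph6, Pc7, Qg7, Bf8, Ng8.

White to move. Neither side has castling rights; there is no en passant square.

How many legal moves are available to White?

White to move; king on h7.
In check: yes, from the black queen on g7.
Legal moves: none.
Count: 0.

0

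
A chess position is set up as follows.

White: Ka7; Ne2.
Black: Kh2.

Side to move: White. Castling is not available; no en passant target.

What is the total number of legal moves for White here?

White to move; king on a7.
In check: no.
Legal moves: Kb8, Ka8, Kb7, Kb6, Ka6, Nf4, Nd4, Ng3, Nc3, Ng1, Nc1.
Count: 11.

11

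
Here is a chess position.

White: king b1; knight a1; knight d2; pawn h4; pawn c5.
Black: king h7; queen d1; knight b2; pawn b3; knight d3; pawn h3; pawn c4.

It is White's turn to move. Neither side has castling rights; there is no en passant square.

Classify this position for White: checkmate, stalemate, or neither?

White to move; white king on b1.
In check: yes, from the black queen on d1.
King squares — a1: own knight; c1: attacked by Qd1; a2: attacked by Pb3; b2: attacked by Nd3; c2: attacked by Qd1.
Legal moves for White: none.
In check with no legal moves → checkmate.

checkmate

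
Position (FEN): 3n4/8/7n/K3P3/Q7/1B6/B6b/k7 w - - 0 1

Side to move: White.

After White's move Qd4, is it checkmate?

yes

After Qd4: black king on a1; in check: yes, from the white queen on d4.
King squares — b1: attacked by Ba2; a2: attacked by Bb3; b2: attacked by Qd4.
Black has no legal moves → checkmate.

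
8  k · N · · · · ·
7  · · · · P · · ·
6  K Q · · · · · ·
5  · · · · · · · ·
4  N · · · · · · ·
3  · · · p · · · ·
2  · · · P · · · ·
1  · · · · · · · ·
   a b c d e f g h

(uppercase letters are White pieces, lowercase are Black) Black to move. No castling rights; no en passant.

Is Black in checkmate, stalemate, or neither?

Black to move; black king on a8.
In check: no.
King squares — a7: attacked by Ka6; b7: attacked by Ka6; b8: attacked by Qb6.
Legal moves for Black: none.
Not in check and no legal moves → stalemate.

stalemate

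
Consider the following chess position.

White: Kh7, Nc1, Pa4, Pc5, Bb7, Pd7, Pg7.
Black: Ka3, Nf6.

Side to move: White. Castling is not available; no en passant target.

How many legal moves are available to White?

White to move; king on h7.
In check: yes, from the black knight on f6.
Legal moves: Kh8, Kh6, Kg6.
Count: 3.

3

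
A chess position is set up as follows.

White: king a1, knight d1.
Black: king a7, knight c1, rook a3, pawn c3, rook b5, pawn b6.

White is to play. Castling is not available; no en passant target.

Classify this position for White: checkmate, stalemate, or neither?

checkmate

White to move; white king on a1.
In check: yes, from the black rook on a3.
King squares — b1: attacked by Rb5; a2: attacked by Nc1; b2: attacked by Pc3.
Legal moves for White: none.
In check with no legal moves → checkmate.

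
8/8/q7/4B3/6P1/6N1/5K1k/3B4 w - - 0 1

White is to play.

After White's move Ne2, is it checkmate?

no

After Ne2: black king on h2; in check: yes, from the white bishop on e5.
Black has 2 legal replies: Kh3, Kh1.
In check but a legal move exists → not checkmate.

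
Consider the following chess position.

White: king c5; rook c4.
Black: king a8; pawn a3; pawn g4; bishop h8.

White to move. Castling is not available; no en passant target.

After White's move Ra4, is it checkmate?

After Ra4: black king on a8; in check: yes, from the white rook on a4.
Black has 2 legal replies: Kb8, Kb7.
In check but a legal move exists → not checkmate.

no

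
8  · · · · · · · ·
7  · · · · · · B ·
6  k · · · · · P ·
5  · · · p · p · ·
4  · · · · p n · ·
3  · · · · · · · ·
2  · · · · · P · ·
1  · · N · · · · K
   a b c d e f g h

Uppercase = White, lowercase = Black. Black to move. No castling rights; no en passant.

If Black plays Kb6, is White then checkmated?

After Kb6: white king on h1; in check: no.
White is not in check, so this cannot be checkmate.

no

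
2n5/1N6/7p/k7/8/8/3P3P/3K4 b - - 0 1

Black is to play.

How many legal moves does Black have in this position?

Black to move; king on a5.
In check: yes, from the white knight on b7.
Legal moves: Kb6, Ka6, Kb5, Kb4, Ka4.
Count: 5.

5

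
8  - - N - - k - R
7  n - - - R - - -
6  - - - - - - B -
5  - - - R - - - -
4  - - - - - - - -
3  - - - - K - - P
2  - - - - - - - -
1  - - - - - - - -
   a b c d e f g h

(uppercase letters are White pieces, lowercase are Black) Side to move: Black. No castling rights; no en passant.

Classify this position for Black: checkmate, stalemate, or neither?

Black to move; black king on f8.
In check: yes, from the white rook on h8.
King squares — e7: attacked by Nc8; f7: attacked by Bg6; g7: attacked by Re7; e8: attacked by Bg6; g8: attacked by Rh8.
Legal moves for Black: none.
In check with no legal moves → checkmate.

checkmate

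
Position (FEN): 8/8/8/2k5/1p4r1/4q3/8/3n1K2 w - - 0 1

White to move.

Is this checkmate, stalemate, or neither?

stalemate

White to move; white king on f1.
In check: no.
King squares — e1: attacked by Qe3; g1: attacked by Qe3; e2: attacked by Qe3; f2: attacked by Nd1; g2: attacked by Rg4.
Legal moves for White: none.
Not in check and no legal moves → stalemate.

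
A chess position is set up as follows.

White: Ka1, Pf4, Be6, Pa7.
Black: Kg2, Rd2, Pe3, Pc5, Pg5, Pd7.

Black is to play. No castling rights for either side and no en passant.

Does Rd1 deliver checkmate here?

no

After Rd1: white king on a1; in check: yes, from the black rook on d1.
White has 2 legal replies: Kb2, Ka2.
In check but a legal move exists → not checkmate.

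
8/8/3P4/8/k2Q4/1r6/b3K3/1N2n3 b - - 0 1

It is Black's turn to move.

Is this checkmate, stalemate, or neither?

Black to move; black king on a4.
In check: yes, from the white queen on d4.
Legal moves for Black: Kb5, Ka5, Rb4.
Black is in check but has 3 legal moves → neither.

neither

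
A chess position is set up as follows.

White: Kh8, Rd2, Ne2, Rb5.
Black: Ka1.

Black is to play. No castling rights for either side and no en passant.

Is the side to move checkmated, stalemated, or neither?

stalemate

Black to move; black king on a1.
In check: no.
King squares — b1: attacked by Rb5; a2: attacked by Rd2; b2: attacked by Rd2.
Legal moves for Black: none.
Not in check and no legal moves → stalemate.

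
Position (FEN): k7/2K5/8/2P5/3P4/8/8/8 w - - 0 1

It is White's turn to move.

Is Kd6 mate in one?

After Kd6: black king on a8; in check: no.
Black is not in check, so this cannot be checkmate.

no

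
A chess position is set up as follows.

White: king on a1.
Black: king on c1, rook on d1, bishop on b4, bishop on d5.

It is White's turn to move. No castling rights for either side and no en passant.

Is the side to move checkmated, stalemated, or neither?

White to move; white king on a1.
In check: no.
King squares — b1: attacked by Kc1; a2: attacked by Bd5; b2: attacked by Kc1.
Legal moves for White: none.
Not in check and no legal moves → stalemate.

stalemate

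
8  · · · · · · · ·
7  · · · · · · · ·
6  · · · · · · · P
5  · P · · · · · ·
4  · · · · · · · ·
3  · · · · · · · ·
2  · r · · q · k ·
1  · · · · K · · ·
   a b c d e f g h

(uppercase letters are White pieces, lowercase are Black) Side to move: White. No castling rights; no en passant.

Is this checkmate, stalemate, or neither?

White to move; white king on e1.
In check: yes, from the black queen on e2.
King squares — d1: attacked by Qe2; f1: attacked by Qe2; d2: attacked by Rb2; e2: attacked by Rb2; f2: attacked by Qe2.
Legal moves for White: none.
In check with no legal moves → checkmate.

checkmate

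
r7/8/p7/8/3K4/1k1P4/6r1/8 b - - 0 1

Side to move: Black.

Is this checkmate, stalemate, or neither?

neither

Black to move; black king on b3.
In check: no.
Legal moves for Black include: Rh8, Rag8, Rf8, Re8, Rd8+, Rc8, Rb8, Ra7, Kb4, Ka4, Ka3, Kc2, Kb2, Ka2, Rgg8, Rg7, Rg6, Rg5, ... (list truncated; more exist).
Black has legal moves and is not in check → neither.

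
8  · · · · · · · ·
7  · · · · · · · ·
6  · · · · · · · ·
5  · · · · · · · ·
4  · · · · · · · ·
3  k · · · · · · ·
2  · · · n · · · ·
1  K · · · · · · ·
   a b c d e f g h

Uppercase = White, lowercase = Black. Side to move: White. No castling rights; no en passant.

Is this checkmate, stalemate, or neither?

stalemate

White to move; white king on a1.
In check: no.
King squares — b1: attacked by Nd2; a2: attacked by Ka3; b2: attacked by Ka3.
Legal moves for White: none.
Not in check and no legal moves → stalemate.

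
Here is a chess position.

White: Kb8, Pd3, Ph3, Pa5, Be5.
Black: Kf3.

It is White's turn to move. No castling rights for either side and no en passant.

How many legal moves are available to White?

White to move; king on b8.
In check: no.
Legal moves: Kc8, Ka8, Kc7, Kb7, Ka7, Bh8, Bg7, Bc7, Bf6, Bd6, Bf4, Bd4, Bg3, Bc3, Bh2, Bb2, Ba1, a6, h4, d4.
Count: 20.

20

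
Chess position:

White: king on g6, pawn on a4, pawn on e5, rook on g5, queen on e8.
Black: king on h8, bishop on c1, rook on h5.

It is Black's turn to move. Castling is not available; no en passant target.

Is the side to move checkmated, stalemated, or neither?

Black to move; black king on h8.
In check: yes, from the white queen on e8.
King squares — g7: attacked by Kg6; h7: attacked by Kg6; g8: attacked by Qe8.
Legal moves for Black: none.
In check with no legal moves → checkmate.

checkmate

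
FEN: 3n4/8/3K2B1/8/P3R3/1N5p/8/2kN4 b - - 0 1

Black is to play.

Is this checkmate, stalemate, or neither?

neither

Black to move; black king on c1.
In check: yes, from the white knight on b3.
Legal moves for Black: Kc2, Kxd1, Kb1.
Black is in check but has 3 legal moves → neither.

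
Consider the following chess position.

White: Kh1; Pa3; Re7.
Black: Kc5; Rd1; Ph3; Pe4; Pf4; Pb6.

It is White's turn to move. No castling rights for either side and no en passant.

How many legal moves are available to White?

White to move; king on h1.
In check: yes, from the black rook on d1.
Legal moves: Kh2.
Count: 1.

1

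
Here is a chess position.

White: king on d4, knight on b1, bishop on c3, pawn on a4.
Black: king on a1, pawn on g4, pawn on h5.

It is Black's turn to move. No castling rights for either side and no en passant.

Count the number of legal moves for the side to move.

Black to move; king on a1.
In check: yes, from the white bishop on c3.
Legal moves: Ka2, Kxb1.
Count: 2.

2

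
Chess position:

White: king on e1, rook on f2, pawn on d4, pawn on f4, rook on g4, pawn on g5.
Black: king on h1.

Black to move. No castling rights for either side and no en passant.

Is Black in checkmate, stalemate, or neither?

Black to move; black king on h1.
In check: no.
King squares — g1: attacked by Rg4; g2: attacked by Rf2; h2: attacked by Rf2.
Legal moves for Black: none.
Not in check and no legal moves → stalemate.

stalemate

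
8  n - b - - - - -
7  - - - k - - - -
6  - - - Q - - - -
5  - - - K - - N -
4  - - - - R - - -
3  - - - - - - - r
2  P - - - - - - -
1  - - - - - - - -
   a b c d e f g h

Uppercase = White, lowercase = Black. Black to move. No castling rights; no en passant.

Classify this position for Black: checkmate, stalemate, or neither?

Black to move; black king on d7.
In check: yes, from the white queen on d6.
King squares — c6: attacked by Kd5; d6: attacked by Kd5; e6: attacked by Re4; c7: attacked by Qd6; e7: attacked by Re4; c8: own bishop; d8: attacked by Qd6; e8: attacked by Re4.
Legal moves for Black: none.
In check with no legal moves → checkmate.

checkmate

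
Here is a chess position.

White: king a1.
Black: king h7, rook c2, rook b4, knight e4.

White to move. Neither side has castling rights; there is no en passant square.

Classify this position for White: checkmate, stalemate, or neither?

White to move; white king on a1.
In check: no.
King squares — b1: attacked by Rb4; a2: attacked by Rc2; b2: attacked by Rc2.
Legal moves for White: none.
Not in check and no legal moves → stalemate.

stalemate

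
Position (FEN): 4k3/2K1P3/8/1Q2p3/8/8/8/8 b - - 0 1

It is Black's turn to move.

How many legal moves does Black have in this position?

2

Black to move; king on e8.
In check: yes, from the white queen on b5.
Legal moves: Kf7, Kxe7.
Count: 2.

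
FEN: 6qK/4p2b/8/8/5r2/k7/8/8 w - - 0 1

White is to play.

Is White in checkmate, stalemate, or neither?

checkmate

White to move; white king on h8.
In check: yes, from the black queen on g8.
King squares — g7: attacked by Qg8; h7: attacked by Qg8; g8: attacked by Bh7.
Legal moves for White: none.
In check with no legal moves → checkmate.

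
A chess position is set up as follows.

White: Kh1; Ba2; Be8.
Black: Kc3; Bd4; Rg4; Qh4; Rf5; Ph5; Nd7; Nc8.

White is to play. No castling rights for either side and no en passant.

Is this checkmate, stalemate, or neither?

White to move; white king on h1.
In check: yes, from the black queen on h4.
King squares — g1: attacked by Bd4; g2: attacked by Rg4; h2: attacked by Qh4.
Legal moves for White: none.
In check with no legal moves → checkmate.

checkmate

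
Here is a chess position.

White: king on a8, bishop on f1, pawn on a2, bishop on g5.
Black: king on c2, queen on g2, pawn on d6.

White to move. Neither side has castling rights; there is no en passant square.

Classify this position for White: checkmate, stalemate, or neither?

neither

White to move; white king on a8.
In check: yes, from the black queen on g2.
King squares — a7: available; b7: attacked by Qg2; b8: available.
Legal moves for White: Kb8, Ka7, Bxg2.
White is in check but has 3 legal moves → neither.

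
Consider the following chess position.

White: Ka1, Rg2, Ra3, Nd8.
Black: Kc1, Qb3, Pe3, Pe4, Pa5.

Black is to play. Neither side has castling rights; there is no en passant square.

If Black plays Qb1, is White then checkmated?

After Qb1: white king on a1; in check: yes, from the black queen on b1.
King squares — b1: attacked by Kc1; a2: attacked by Qb1; b2: attacked by Qb1.
White has no legal moves → checkmate.

yes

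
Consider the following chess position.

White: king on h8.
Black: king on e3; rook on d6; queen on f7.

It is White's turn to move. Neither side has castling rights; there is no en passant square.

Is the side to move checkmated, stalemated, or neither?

stalemate

White to move; white king on h8.
In check: no.
King squares — g7: attacked by Qf7; h7: attacked by Qf7; g8: attacked by Qf7.
Legal moves for White: none.
Not in check and no legal moves → stalemate.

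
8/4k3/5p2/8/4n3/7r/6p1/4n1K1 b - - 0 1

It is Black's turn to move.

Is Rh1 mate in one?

After Rh1: white king on g1; in check: yes, from the black rook on h1.
King squares — f1: attacked by Rh1; h1: attacked by Pg2; f2: attacked by Ne4; g2: attacked by Ne1; h2: attacked by Rh1.
White has no legal moves → checkmate.

yes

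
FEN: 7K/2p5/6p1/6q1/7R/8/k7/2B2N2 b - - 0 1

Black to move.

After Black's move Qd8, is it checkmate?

After Qd8: white king on h8; in check: yes, from the black queen on d8.
White has 2 legal replies: Kh7, Kg7.
In check but a legal move exists → not checkmate.

no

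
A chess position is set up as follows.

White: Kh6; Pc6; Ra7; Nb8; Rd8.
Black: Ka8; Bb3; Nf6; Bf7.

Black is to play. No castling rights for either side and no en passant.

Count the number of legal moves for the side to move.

Black to move; king on a8.
In check: yes, from the white rook on a7.
Legal moves: Kxa7.
Count: 1.

1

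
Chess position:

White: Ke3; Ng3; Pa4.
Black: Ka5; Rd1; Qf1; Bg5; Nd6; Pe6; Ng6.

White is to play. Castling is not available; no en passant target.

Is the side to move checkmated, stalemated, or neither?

White to move; white king on e3.
In check: yes, from the black bishop on g5.
King squares — d2: attacked by Rd1; e2: attacked by Qf1; f2: attacked by Qf1; d3: attacked by Rd1; f3: attacked by Qf1; d4: attacked by Rd1; e4: attacked by Nd6; f4: attacked by Qf1.
Legal moves for White: none.
In check with no legal moves → checkmate.

checkmate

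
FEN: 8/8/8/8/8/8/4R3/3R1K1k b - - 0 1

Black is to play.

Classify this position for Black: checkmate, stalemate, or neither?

stalemate

Black to move; black king on h1.
In check: no.
King squares — g1: attacked by Kf1; g2: attacked by Kf1; h2: attacked by Re2.
Legal moves for Black: none.
Not in check and no legal moves → stalemate.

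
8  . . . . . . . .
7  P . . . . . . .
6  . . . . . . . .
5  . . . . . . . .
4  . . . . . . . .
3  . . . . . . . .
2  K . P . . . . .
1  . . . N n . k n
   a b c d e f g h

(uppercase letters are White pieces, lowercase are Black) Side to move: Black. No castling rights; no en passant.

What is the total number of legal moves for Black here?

9

Black to move; king on g1.
In check: no.
Legal moves: Ng3, Nf2, Kh2, Kg2, Kf1, Nf3, Nd3, Ng2, Nxc2.
Count: 9.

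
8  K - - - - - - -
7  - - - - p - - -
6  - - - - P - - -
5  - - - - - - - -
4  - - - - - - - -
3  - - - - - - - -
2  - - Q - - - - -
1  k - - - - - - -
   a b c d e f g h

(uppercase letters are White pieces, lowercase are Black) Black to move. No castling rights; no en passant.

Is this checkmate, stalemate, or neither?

Black to move; black king on a1.
In check: no.
King squares — b1: attacked by Qc2; a2: attacked by Qc2; b2: attacked by Qc2.
Legal moves for Black: none.
Not in check and no legal moves → stalemate.

stalemate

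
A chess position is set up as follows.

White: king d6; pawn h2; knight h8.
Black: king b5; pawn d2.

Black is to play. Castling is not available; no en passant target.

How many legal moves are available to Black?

10

Black to move; king on b5.
In check: no.
Legal moves: Kb6, Ka6, Ka5, Kc4, Kb4, Ka4, d1=Q+, d1=R+, d1=B, d1=N.
Count: 10.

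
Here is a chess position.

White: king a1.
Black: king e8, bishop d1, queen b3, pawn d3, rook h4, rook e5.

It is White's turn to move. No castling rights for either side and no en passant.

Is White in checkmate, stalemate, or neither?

stalemate

White to move; white king on a1.
In check: no.
King squares — b1: attacked by Qb3; a2: attacked by Qb3; b2: attacked by Qb3.
Legal moves for White: none.
Not in check and no legal moves → stalemate.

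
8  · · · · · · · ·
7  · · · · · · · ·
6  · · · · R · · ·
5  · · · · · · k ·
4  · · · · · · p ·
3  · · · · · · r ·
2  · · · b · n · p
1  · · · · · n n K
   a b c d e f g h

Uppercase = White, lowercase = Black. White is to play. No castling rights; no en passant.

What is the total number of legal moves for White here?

0

White to move; king on h1.
In check: yes, from the black knight on f2.
Legal moves: none.
Count: 0.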